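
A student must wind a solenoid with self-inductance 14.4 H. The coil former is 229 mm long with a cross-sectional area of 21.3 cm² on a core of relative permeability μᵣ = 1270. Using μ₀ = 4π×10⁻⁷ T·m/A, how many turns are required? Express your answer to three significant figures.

N ≈ 985 turns

A = 21.3 cm² = 2.130×10^-3 m².
From L = μ₀μᵣN²A/ℓ, N = √(Lℓ / (μ₀μᵣA)).
N = √[(14.4)(0.229) / ((4π×10⁻⁷)(1270)×2.130×10^-3)] = √(9.701×10^5) ≈ 984.9.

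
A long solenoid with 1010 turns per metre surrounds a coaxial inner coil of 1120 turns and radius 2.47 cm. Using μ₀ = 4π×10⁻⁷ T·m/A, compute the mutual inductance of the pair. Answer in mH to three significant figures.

M ≈ 2.72 mH

The outer solenoid produces a uniform field B₁ = μ₀n₁I₁ across the inner coil,
so the flux linkage is N₂Φ = N₂B₁A₂ = μ₀n₁N₂A₂·I₁, giving M = μ₀n₁N₂A₂.
A₂ = πr² = π(2.470×10^-2 m)² = 1.917×10^-3 m².
M = (4π×10⁻⁷)(1010)(1120)(1.917×10^-3) = 2.7245×10^-3 H.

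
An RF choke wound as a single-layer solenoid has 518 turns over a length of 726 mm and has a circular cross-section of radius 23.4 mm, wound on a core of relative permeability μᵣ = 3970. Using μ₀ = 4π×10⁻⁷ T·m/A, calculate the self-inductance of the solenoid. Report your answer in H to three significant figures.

A = πr² = π(2.340×10^-2 m)² = 1.720×10^-3 m².
For a long solenoid, L = μ₀μᵣN²A/ℓ.
L = (4π×10⁻⁷)(3970)(518)²(1.720×10^-3)/(0.726 m) = 3.172 H.

L ≈ 3.17 H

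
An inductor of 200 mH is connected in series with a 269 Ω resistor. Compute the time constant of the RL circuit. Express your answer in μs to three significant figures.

τ ≈ 743 μs

τ = L/R = (0.2 H)/(269 Ω) = 7.4349×10^-4 s.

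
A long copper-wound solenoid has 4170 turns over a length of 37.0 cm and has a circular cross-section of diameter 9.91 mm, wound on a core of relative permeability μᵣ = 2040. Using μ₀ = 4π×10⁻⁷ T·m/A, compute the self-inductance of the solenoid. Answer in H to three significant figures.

A = π(d/2)² = π(4.955×10^-3 m)² = 7.713×10^-5 m².
For a long solenoid, L = μ₀μᵣN²A/ℓ.
L = (4π×10⁻⁷)(2040)(4170)²(7.713×10^-5)/(0.37 m) = 9.293 H.

L ≈ 9.29 H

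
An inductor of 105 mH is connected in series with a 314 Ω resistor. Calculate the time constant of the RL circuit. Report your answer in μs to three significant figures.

τ = L/R = (0.105 H)/(314 Ω) = 3.344×10^-4 s.

τ ≈ 334 μs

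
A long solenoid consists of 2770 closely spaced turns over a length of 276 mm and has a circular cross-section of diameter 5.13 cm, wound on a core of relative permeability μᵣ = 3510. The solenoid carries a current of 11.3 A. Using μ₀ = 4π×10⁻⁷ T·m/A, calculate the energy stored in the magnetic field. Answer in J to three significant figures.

U ≈ 16200 J

A = π(d/2)² = π(2.565×10^-2 m)² = 2.067×10^-3 m².
L = μ₀μᵣN²A/ℓ = (4π×10⁻⁷)(3510)(2770)²(2.067×10^-3)/(0.276) = 253.4 H.
U = ½LI² = ½(253.4)(11.3)² = 1.618×10^4 J.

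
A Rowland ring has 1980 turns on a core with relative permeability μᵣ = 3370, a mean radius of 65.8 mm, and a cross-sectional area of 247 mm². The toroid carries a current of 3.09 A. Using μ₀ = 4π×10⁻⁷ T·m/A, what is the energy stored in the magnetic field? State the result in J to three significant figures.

L = μ₀μᵣN²A/(2πR) = (4π×10⁻⁷)(3370)(1980)²(2.470×10^-4)/(2π×6.580×10^-2) = 9.919 H.
U = ½LI² = ½(9.919)(3.09)² = 47.35 J.

U ≈ 47.4 J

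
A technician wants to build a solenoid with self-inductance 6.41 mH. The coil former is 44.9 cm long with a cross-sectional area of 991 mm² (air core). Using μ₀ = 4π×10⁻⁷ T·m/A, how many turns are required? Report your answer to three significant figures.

N ≈ 1520 turns

A = 991 mm² = 9.910×10^-4 m².
From L = μ₀N²A/ℓ, N = √(Lℓ / (μ₀A)).
N = √[(6.410×10^-3)(0.449) / ((4π×10⁻⁷)×9.910×10^-4)] = √(2.311×10^6) ≈ 1520.2.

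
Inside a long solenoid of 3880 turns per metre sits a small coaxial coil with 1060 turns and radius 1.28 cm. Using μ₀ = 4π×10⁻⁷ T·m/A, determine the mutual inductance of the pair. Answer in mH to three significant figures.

M ≈ 2.66 mH

The outer solenoid produces a uniform field B₁ = μ₀n₁I₁ across the inner coil,
so the flux linkage is N₂Φ = N₂B₁A₂ = μ₀n₁N₂A₂·I₁, giving M = μ₀n₁N₂A₂.
A₂ = πr² = π(1.280×10^-2 m)² = 5.147×10^-4 m².
M = (4π×10⁻⁷)(3880)(1060)(5.147×10^-4) = 2.660×10^-3 H.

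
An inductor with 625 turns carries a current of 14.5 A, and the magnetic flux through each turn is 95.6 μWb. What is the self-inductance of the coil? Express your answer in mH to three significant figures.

Self-inductance is defined by L = NΦ_B/I (flux linkage over current).
L = (625)(9.560×10^-5 Wb)/(14.5 A) = 4.121×10^-3 H.

L ≈ 4.12 mH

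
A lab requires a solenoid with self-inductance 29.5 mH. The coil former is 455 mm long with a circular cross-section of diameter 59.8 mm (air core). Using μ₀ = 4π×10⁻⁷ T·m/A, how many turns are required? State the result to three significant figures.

N ≈ 1950 turns

A = π(d/2)² = π(2.990×10^-2 m)² = 2.809×10^-3 m².
From L = μ₀N²A/ℓ, N = √(Lℓ / (μ₀A)).
N = √[(2.950×10^-2)(0.455) / ((4π×10⁻⁷)×2.809×10^-3)] = √(3.803×10^6) ≈ 1950.1.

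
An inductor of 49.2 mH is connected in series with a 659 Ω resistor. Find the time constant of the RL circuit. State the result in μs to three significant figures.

τ = L/R = (4.920×10^-2 H)/(659 Ω) = 7.466×10^-5 s.

τ ≈ 74.7 μs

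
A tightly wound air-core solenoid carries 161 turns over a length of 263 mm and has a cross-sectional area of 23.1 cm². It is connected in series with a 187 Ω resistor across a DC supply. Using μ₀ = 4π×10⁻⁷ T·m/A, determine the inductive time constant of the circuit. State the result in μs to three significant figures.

A = 23.1 cm² = 2.310×10^-3 m².
L = μ₀N²A/ℓ = (4π×10⁻⁷)(161)²(2.310×10^-3)/(0.263) = 2.861×10^-4 H.
τ = L/R = (2.861×10^-4)/(187) = 1.530×10^-6 s.

τ ≈ 1.53 μs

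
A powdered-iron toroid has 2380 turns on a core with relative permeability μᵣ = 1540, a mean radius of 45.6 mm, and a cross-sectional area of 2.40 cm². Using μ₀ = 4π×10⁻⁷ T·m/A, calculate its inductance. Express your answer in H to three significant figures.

L ≈ 9.18 H

For a thin toroid, L = μ₀μᵣN²A/(2πR).
L = (4π×10⁻⁷)(1540)(2380)²(2.400×10^-4) / (2π×4.560×10^-2 m) = 9.182 H.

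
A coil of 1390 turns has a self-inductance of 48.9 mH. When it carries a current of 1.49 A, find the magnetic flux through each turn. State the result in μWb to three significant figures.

Φ_B ≈ 52.4 μWb

From L = NΦ_B/I, the flux per turn is Φ_B = LI/N.
Φ_B = (4.890×10^-2 H)(1.49 A)/1390 = 5.242×10^-5 Wb.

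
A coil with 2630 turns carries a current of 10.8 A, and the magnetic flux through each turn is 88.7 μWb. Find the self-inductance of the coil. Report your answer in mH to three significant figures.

L ≈ 21.6 mH

Self-inductance is defined by L = NΦ_B/I (flux linkage over current).
L = (2630)(8.870×10^-5 Wb)/(10.8 A) = 2.160×10^-2 H.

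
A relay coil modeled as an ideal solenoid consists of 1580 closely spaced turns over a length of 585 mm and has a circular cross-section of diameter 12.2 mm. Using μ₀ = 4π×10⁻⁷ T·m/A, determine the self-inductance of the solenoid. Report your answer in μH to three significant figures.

A = π(d/2)² = π(6.100×10^-3 m)² = 1.169×10^-4 m².
For a long solenoid, L = μ₀N²A/ℓ.
L = (4π×10⁻⁷)(1580)²(1.169×10^-4)/(0.585 m) = 6.269×10^-4 H.

L ≈ 627 μH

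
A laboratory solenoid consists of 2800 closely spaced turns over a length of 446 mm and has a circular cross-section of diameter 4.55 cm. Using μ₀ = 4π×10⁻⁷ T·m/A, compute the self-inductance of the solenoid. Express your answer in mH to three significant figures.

L ≈ 35.9 mH

A = π(d/2)² = π(2.275×10^-2 m)² = 1.626×10^-3 m².
For a long solenoid, L = μ₀N²A/ℓ.
L = (4π×10⁻⁷)(2800)²(1.626×10^-3)/(0.446 m) = 3.592×10^-2 H.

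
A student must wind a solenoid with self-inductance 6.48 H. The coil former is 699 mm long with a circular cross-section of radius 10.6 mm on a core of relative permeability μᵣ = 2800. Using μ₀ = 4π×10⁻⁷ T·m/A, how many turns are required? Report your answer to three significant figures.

A = πr² = π(1.060×10^-2 m)² = 3.530×10^-4 m².
From L = μ₀μᵣN²A/ℓ, N = √(Lℓ / (μ₀μᵣA)).
N = √[(6.48)(0.699) / ((4π×10⁻⁷)(2800)×3.530×10^-4)] = √(3.647×10^6) ≈ 1909.7.

N ≈ 1910 turns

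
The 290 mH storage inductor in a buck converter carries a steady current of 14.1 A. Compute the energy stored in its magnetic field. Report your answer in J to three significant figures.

U ≈ 28.8 J

Stored magnetic energy: U = ½LI².
U = ½(0.29 H)(14.1 A)² = 28.83 J.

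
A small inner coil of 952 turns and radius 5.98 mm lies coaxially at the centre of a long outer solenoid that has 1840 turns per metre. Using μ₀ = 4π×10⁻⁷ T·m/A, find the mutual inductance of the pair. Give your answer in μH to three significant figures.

M ≈ 247 μH

The outer solenoid produces a uniform field B₁ = μ₀n₁I₁ across the inner coil,
so the flux linkage is N₂Φ = N₂B₁A₂ = μ₀n₁N₂A₂·I₁, giving M = μ₀n₁N₂A₂.
A₂ = πr² = π(5.980×10^-3 m)² = 1.123×10^-4 m².
M = (4π×10⁻⁷)(1840)(952)(1.123×10^-4) = 2.473×10^-4 H.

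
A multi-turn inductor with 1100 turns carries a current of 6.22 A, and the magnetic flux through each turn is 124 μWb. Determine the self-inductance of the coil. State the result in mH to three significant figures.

Self-inductance is defined by L = NΦ_B/I (flux linkage over current).
L = (1100)(1.240×10^-4 Wb)/(6.22 A) = 2.193×10^-2 H.

L ≈ 21.9 mH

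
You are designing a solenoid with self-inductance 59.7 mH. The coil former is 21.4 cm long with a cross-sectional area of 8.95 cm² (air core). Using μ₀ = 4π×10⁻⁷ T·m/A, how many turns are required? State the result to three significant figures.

A = 8.95 cm² = 8.950×10^-4 m².
From L = μ₀N²A/ℓ, N = √(Lℓ / (μ₀A)).
N = √[(5.970×10^-2)(0.214) / ((4π×10⁻⁷)×8.950×10^-4)] = √(1.136×10^7) ≈ 3370.4.

N ≈ 3370 turns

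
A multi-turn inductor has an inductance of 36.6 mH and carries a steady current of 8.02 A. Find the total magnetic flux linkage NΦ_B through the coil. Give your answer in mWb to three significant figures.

NΦ_B ≈ 294 mWb

From L = NΦ_B/I, the flux linkage is NΦ_B = LI.
NΦ_B = (3.660×10^-2 H)(8.02 A) = 0.2935 Wb.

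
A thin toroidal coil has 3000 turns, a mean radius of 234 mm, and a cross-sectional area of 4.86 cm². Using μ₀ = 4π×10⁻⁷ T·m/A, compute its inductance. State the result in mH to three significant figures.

For a thin toroid, L = μ₀N²A/(2πR).
L = (4π×10⁻⁷)(3000)²(4.860×10^-4) / (2π×0.234 m) = 3.738×10^-3 H.

L ≈ 3.74 mH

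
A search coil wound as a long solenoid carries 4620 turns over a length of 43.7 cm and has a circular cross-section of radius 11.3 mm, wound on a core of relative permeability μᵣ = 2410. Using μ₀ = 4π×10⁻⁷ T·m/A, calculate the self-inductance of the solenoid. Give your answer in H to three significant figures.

L ≈ 59.3 H

A = πr² = π(1.130×10^-2 m)² = 4.011×10^-4 m².
For a long solenoid, L = μ₀μᵣN²A/ℓ.
L = (4π×10⁻⁷)(2410)(4620)²(4.011×10^-4)/(0.437 m) = 59.34 H.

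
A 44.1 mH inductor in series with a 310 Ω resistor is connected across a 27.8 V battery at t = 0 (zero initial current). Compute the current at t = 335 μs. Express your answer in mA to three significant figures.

τ = L/R = 4.410×10^-2/310 = 1.423×10^-4 s; final current I_∞ = ε/R = 27.8/310 = 8.968×10^-2 A.
I(t) = I_∞(1 − e^(−t/τ)) with t/τ = 2.355.
I = (8.968×10^-2)(1 − e^(−2.355)) = 8.117×10^-2 A.

I ≈ 81.2 mA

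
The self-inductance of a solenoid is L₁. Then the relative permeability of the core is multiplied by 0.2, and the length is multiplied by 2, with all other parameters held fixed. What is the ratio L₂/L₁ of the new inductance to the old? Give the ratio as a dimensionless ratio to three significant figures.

For a solenoid, L ∝ μᵣN²A/ℓ.
L₂/L₁ = (0.2) × (2)^-1 = 0.100.

L₂/L₁ = 0.100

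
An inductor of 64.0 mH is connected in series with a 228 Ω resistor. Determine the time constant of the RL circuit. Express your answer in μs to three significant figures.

τ ≈ 281 μs

τ = L/R = (6.400×10^-2 H)/(228 Ω) = 2.807×10^-4 s.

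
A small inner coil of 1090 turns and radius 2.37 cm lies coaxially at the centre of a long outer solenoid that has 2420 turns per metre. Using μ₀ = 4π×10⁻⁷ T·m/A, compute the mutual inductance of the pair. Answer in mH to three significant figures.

M ≈ 5.85 mH

The outer solenoid produces a uniform field B₁ = μ₀n₁I₁ across the inner coil,
so the flux linkage is N₂Φ = N₂B₁A₂ = μ₀n₁N₂A₂·I₁, giving M = μ₀n₁N₂A₂.
A₂ = πr² = π(2.370×10^-2 m)² = 1.7646×10^-3 m².
M = (4π×10⁻⁷)(2420)(1090)(1.7646×10^-3) = 5.849×10^-3 H.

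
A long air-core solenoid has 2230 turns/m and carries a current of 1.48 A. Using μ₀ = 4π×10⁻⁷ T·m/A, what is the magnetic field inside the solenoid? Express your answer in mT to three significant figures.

B ≈ 4.15 mT

Inside a long solenoid, B = μ₀nI.
B = (4π×10⁻⁷)(2.230×10^3 m⁻¹)(1.48 A) = 4.147×10^-3 T.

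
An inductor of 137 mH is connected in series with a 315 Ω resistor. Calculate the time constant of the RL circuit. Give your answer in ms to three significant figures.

τ ≈ 0.435 ms

τ = L/R = (0.137 H)/(315 Ω) = 4.349×10^-4 s.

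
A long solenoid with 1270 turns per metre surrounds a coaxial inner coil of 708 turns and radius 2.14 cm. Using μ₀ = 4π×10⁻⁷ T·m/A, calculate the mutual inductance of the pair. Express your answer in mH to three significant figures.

M ≈ 1.63 mH

The outer solenoid produces a uniform field B₁ = μ₀n₁I₁ across the inner coil,
so the flux linkage is N₂Φ = N₂B₁A₂ = μ₀n₁N₂A₂·I₁, giving M = μ₀n₁N₂A₂.
A₂ = πr² = π(2.140×10^-2 m)² = 1.439×10^-3 m².
M = (4π×10⁻⁷)(1270)(708)(1.439×10^-3) = 1.626×10^-3 H.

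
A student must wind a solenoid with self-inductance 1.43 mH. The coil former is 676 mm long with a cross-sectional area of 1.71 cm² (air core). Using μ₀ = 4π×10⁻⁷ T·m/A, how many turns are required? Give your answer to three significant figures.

N ≈ 2120 turns

A = 1.71 cm² = 1.710×10^-4 m².
From L = μ₀N²A/ℓ, N = √(Lℓ / (μ₀A)).
N = √[(1.430×10^-3)(0.676) / ((4π×10⁻⁷)×1.710×10^-4)] = √(4.499×10^6) ≈ 2121.0.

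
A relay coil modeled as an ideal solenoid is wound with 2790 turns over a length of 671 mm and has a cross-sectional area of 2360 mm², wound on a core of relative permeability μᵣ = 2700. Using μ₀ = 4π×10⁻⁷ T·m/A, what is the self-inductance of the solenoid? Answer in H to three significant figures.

L ≈ 92.9 H

A = 2360 mm² = 2.360×10^-3 m².
For a long solenoid, L = μ₀μᵣN²A/ℓ.
L = (4π×10⁻⁷)(2700)(2790)²(2.360×10^-3)/(0.671 m) = 92.89 H.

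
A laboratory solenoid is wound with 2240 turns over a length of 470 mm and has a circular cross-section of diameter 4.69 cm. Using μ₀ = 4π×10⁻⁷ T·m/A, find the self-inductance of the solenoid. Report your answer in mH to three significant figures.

A = π(d/2)² = π(2.345×10^-2 m)² = 1.728×10^-3 m².
For a long solenoid, L = μ₀N²A/ℓ.
L = (4π×10⁻⁷)(2240)²(1.728×10^-3)/(0.47 m) = 2.318×10^-2 H.

L ≈ 23.2 mH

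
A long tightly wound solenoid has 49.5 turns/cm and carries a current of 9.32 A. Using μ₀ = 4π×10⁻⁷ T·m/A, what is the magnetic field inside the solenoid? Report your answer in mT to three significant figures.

Inside a long solenoid, B = μ₀nI.
B = (4π×10⁻⁷)(4.950×10^3 m⁻¹)(9.32 A) = 5.797×10^-2 T.

B ≈ 58.0 mT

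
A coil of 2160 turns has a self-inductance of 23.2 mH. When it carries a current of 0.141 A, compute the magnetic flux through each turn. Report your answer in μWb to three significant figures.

From L = NΦ_B/I, the flux per turn is Φ_B = LI/N.
Φ_B = (2.320×10^-2 H)(0.141 A)/2160 = 1.514×10^-6 Wb.

Φ_B ≈ 1.51 μWb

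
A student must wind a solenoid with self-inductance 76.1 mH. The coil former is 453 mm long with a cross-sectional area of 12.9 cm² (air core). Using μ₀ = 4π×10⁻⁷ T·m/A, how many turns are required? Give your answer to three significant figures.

N ≈ 4610 turns

A = 12.9 cm² = 1.290×10^-3 m².
From L = μ₀N²A/ℓ, N = √(Lℓ / (μ₀A)).
N = √[(7.610×10^-2)(0.453) / ((4π×10⁻⁷)×1.290×10^-3)] = √(2.127×10^7) ≈ 4611.5.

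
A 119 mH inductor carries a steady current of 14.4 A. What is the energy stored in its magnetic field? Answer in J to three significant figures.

U ≈ 12.3 J

Stored magnetic energy: U = ½LI².
U = ½(0.119 H)(14.4 A)² = 12.34 J.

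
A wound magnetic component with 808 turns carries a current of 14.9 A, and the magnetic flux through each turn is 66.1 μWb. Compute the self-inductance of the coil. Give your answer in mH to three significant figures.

L ≈ 3.58 mH

Self-inductance is defined by L = NΦ_B/I (flux linkage over current).
L = (808)(6.610×10^-5 Wb)/(14.9 A) = 3.584×10^-3 H.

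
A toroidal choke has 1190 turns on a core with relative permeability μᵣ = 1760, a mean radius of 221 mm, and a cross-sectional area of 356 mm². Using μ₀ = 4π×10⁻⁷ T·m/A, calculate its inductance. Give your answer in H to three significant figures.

For a thin toroid, L = μ₀μᵣN²A/(2πR).
L = (4π×10⁻⁷)(1760)(1190)²(3.560×10^-4) / (2π×0.221 m) = 0.803 H.

L ≈ 0.803 H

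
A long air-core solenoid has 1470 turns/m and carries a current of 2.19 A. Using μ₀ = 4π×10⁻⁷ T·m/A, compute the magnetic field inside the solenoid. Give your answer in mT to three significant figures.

Inside a long solenoid, B = μ₀nI.
B = (4π×10⁻⁷)(1.470×10^3 m⁻¹)(2.19 A) = 4.045×10^-3 T.

B ≈ 4.05 mT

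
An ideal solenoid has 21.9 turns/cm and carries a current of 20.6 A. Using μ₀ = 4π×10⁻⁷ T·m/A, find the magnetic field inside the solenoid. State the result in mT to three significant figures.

B ≈ 56.7 mT

Inside a long solenoid, B = μ₀nI.
B = (4π×10⁻⁷)(2.190×10^3 m⁻¹)(20.6 A) = 5.669×10^-2 T.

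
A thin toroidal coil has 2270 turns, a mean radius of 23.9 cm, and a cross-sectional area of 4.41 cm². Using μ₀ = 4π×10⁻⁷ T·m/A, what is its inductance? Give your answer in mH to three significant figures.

For a thin toroid, L = μ₀N²A/(2πR).
L = (4π×10⁻⁷)(2270)²(4.410×10^-4) / (2π×0.239 m) = 1.902×10^-3 H.

L ≈ 1.90 mH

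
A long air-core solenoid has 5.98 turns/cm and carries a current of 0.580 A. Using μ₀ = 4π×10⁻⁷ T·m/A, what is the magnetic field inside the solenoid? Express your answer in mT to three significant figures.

B ≈ 0.436 mT

Inside a long solenoid, B = μ₀nI.
B = (4π×10⁻⁷)(598 m⁻¹)(0.580 A) = 4.359×10^-4 T.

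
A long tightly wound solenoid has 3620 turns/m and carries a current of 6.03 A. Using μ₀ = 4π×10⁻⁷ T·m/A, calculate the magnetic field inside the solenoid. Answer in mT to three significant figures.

Inside a long solenoid, B = μ₀nI.
B = (4π×10⁻⁷)(3.620×10^3 m⁻¹)(6.03 A) = 2.743×10^-2 T.

B ≈ 27.4 mT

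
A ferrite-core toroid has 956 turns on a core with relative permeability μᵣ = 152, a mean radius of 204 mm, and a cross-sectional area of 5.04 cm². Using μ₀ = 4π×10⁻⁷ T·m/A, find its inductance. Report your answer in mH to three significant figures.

L ≈ 68.6 mH

For a thin toroid, L = μ₀μᵣN²A/(2πR).
L = (4π×10⁻⁷)(152)(956)²(5.040×10^-4) / (2π×0.204 m) = 6.864×10^-2 H.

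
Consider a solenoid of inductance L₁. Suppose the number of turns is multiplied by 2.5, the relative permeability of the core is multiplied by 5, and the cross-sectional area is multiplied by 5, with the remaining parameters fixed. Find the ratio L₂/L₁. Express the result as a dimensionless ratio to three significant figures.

For a solenoid, L ∝ μᵣN²A/ℓ.
L₂/L₁ = (2.5)^2 × (5) × (5) = 156.

L₂/L₁ = 156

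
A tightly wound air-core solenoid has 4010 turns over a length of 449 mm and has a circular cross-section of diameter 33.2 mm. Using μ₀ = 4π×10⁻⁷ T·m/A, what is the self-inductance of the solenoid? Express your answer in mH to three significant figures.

A = π(d/2)² = π(1.660×10^-2 m)² = 8.657×10^-4 m².
For a long solenoid, L = μ₀N²A/ℓ.
L = (4π×10⁻⁷)(4010)²(8.657×10^-4)/(0.449 m) = 3.896×10^-2 H.

L ≈ 39.0 mH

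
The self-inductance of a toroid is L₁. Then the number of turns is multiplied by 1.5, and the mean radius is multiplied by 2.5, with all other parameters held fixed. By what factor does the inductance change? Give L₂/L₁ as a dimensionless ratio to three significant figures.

For a toroid, L ∝ μᵣN²A/R.
L₂/L₁ = (1.5)^2 × (2.5)^-1 = 0.900.

L₂/L₁ = 0.900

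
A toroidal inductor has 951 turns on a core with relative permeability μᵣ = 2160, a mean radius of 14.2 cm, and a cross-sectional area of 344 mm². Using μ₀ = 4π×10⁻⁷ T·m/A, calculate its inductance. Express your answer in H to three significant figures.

For a thin toroid, L = μ₀μᵣN²A/(2πR).
L = (4π×10⁻⁷)(2160)(951)²(3.440×10^-4) / (2π×0.142 m) = 0.94649 H.

L ≈ 0.946 H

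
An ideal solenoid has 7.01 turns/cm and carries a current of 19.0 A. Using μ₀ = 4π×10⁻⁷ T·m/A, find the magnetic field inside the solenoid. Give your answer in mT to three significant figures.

Inside a long solenoid, B = μ₀nI.
B = (4π×10⁻⁷)(701 m⁻¹)(19.0 A) = 1.674×10^-2 T.

B ≈ 16.7 mT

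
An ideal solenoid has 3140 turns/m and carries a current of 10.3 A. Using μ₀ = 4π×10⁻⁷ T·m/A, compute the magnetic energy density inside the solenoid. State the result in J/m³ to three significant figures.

u ≈ 657 J/m³

B = μ₀nI = (4π×10⁻⁷)(3.140×10^3)(10.3) = 4.064×10^-2 T.
u = B²/(2μ₀) = (4.064×10^-2)²/(2×4π×10⁻⁷) = 657.2 J/m³.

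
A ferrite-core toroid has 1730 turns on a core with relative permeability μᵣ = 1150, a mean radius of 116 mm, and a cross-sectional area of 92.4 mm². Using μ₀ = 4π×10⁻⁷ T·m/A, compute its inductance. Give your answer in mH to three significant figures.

For a thin toroid, L = μ₀μᵣN²A/(2πR).
L = (4π×10⁻⁷)(1150)(1730)²(9.240×10^-5) / (2π×0.116 m) = 0.5483 H.

L ≈ 548 mH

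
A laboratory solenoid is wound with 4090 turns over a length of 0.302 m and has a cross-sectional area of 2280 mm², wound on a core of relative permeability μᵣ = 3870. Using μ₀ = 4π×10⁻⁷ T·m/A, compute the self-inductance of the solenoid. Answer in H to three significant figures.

A = 2280 mm² = 2.280×10^-3 m².
For a long solenoid, L = μ₀μᵣN²A/ℓ.
L = (4π×10⁻⁷)(3870)(4090)²(2.280×10^-3)/(0.302 m) = 614.2 H.

L ≈ 614 H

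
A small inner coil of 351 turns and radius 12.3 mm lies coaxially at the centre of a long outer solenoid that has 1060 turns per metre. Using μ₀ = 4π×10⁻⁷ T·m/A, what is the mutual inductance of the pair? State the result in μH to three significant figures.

The outer solenoid produces a uniform field B₁ = μ₀n₁I₁ across the inner coil,
so the flux linkage is N₂Φ = N₂B₁A₂ = μ₀n₁N₂A₂·I₁, giving M = μ₀n₁N₂A₂.
A₂ = πr² = π(1.230×10^-2 m)² = 4.753×10^-4 m².
M = (4π×10⁻⁷)(1060)(351)(4.753×10^-4) = 2.222×10^-4 H.

M ≈ 222 μH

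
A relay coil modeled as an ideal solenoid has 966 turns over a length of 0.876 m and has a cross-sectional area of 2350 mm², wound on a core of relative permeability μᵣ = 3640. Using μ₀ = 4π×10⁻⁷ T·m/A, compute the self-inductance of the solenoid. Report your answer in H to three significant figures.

A = 2350 mm² = 2.350×10^-3 m².
For a long solenoid, L = μ₀μᵣN²A/ℓ.
L = (4π×10⁻⁷)(3640)(966)²(2.350×10^-3)/(0.876 m) = 11.45 H.

L ≈ 11.5 H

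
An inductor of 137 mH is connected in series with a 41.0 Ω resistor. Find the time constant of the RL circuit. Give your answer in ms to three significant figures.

τ = L/R = (0.137 H)/(41.0 Ω) = 3.341×10^-3 s.

τ ≈ 3.34 ms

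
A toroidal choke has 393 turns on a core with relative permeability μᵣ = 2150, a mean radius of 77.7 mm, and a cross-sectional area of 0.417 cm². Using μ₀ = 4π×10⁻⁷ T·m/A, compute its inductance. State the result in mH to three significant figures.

L ≈ 35.6 mH

For a thin toroid, L = μ₀μᵣN²A/(2πR).
L = (4π×10⁻⁷)(2150)(393)²(4.170×10^-5) / (2π×7.770×10^-2 m) = 3.564×10^-2 H.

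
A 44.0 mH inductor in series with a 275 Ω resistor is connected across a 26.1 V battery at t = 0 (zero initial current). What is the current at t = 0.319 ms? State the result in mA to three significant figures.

τ = L/R = 4.400×10^-2/275 = 1.600×10^-4 s; final current I_∞ = ε/R = 26.1/275 = 9.491×10^-2 A.
I(t) = I_∞(1 − e^(−t/τ)) with t/τ = 1.994.
I = (9.491×10^-2)(1 − e^(−1.994)) = 8.198×10^-2 A.

I ≈ 82.0 mA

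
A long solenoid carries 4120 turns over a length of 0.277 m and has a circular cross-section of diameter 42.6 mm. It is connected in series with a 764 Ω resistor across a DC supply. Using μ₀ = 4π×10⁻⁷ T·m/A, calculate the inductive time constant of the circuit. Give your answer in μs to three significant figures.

τ ≈ 144 μs

A = π(d/2)² = π(2.130×10^-2 m)² = 1.425×10^-3 m².
L = μ₀N²A/ℓ = (4π×10⁻⁷)(4120)²(1.425×10^-3)/(0.277) = 0.1098 H.
τ = L/R = (0.1098)/(764) = 1.437×10^-4 s.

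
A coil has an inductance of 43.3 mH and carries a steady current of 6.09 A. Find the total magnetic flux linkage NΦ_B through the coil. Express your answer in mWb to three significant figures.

NΦ_B ≈ 264 mWb

From L = NΦ_B/I, the flux linkage is NΦ_B = LI.
NΦ_B = (4.330×10^-2 H)(6.09 A) = 0.2637 Wb.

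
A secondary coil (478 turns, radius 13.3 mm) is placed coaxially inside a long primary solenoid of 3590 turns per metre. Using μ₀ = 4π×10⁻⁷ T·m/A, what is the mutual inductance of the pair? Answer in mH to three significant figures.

The outer solenoid produces a uniform field B₁ = μ₀n₁I₁ across the inner coil,
so the flux linkage is N₂Φ = N₂B₁A₂ = μ₀n₁N₂A₂·I₁, giving M = μ₀n₁N₂A₂.
A₂ = πr² = π(1.330×10^-2 m)² = 5.557×10^-4 m².
M = (4π×10⁻⁷)(3590)(478)(5.557×10^-4) = 1.198×10^-3 H.

M ≈ 1.20 mH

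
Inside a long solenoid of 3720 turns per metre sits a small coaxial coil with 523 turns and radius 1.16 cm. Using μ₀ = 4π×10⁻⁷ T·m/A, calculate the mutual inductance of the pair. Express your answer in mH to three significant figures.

The outer solenoid produces a uniform field B₁ = μ₀n₁I₁ across the inner coil,
so the flux linkage is N₂Φ = N₂B₁A₂ = μ₀n₁N₂A₂·I₁, giving M = μ₀n₁N₂A₂.
A₂ = πr² = π(1.160×10^-2 m)² = 4.227×10^-4 m².
M = (4π×10⁻⁷)(3720)(523)(4.227×10^-4) = 1.034×10^-3 H.

M ≈ 1.03 mH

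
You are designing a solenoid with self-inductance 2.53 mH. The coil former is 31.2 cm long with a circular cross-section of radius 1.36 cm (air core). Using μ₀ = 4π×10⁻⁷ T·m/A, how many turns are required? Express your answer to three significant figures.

N ≈ 1040 turns

A = πr² = π(1.360×10^-2 m)² = 5.811×10^-4 m².
From L = μ₀N²A/ℓ, N = √(Lℓ / (μ₀A)).
N = √[(2.530×10^-3)(0.312) / ((4π×10⁻⁷)×5.811×10^-4)] = √(1.081×10^6) ≈ 1039.7.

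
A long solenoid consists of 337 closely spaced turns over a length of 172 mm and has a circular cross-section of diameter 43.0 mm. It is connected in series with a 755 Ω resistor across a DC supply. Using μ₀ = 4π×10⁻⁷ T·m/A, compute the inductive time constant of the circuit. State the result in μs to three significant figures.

A = π(d/2)² = π(2.150×10^-2 m)² = 1.452×10^-3 m².
L = μ₀N²A/ℓ = (4π×10⁻⁷)(337)²(1.452×10^-3)/(0.172) = 1.2049×10^-3 H.
τ = L/R = (1.2049×10^-3)/(755) = 1.596×10^-6 s.

τ ≈ 1.60 μs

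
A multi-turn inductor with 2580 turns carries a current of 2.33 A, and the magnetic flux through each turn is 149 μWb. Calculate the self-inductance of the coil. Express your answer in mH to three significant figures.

L ≈ 165 mH

Self-inductance is defined by L = NΦ_B/I (flux linkage over current).
L = (2580)(1.490×10^-4 Wb)/(2.33 A) = 0.165 H.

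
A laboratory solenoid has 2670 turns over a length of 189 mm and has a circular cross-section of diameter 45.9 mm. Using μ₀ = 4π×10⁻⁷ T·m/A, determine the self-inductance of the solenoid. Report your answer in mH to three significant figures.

A = π(d/2)² = π(2.295×10^-2 m)² = 1.6547×10^-3 m².
For a long solenoid, L = μ₀N²A/ℓ.
L = (4π×10⁻⁷)(2670)²(1.6547×10^-3)/(0.189 m) = 7.843×10^-2 H.

L ≈ 78.4 mH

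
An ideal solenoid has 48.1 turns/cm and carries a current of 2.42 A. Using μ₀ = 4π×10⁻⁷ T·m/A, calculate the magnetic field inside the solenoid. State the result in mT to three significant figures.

B ≈ 14.6 mT

Inside a long solenoid, B = μ₀nI.
B = (4π×10⁻⁷)(4.810×10^3 m⁻¹)(2.42 A) = 1.463×10^-2 T.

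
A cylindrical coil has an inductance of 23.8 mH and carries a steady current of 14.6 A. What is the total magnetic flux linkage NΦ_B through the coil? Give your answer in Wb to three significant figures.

From L = NΦ_B/I, the flux linkage is NΦ_B = LI.
NΦ_B = (2.380×10^-2 H)(14.6 A) = 0.34748 Wb.

NΦ_B ≈ 0.347 Wb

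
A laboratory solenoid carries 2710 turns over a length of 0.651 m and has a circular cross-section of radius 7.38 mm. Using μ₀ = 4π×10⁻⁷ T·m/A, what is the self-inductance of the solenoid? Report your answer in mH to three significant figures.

L ≈ 2.43 mH

A = πr² = π(7.380×10^-3 m)² = 1.711×10^-4 m².
For a long solenoid, L = μ₀N²A/ℓ.
L = (4π×10⁻⁷)(2710)²(1.711×10^-4)/(0.651 m) = 2.426×10^-3 H.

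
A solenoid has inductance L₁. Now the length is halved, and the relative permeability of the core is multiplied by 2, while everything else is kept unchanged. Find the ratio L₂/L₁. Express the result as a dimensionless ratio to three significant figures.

For a solenoid, L ∝ μᵣN²A/ℓ.
L₂/L₁ = (0.5)^-1 × (2) = 4.00.

L₂/L₁ = 4.00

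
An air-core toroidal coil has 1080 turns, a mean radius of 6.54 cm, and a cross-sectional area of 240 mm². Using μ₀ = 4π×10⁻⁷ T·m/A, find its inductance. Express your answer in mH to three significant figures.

L ≈ 0.856 mH

For a thin toroid, L = μ₀N²A/(2πR).
L = (4π×10⁻⁷)(1080)²(2.400×10^-4) / (2π×6.540×10^-2 m) = 8.561×10^-4 H.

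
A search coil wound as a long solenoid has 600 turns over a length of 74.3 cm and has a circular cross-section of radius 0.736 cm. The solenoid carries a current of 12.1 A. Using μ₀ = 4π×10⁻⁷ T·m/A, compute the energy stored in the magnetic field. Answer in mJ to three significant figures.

A = πr² = π(7.360×10^-3 m)² = 1.702×10^-4 m².
L = μ₀N²A/ℓ = (4π×10⁻⁷)(600)²(1.702×10^-4)/(0.743) = 1.036×10^-4 H.
U = ½LI² = ½(1.036×10^-4)(12.1)² = 7.585×10^-3 J.

U ≈ 7.59 mJ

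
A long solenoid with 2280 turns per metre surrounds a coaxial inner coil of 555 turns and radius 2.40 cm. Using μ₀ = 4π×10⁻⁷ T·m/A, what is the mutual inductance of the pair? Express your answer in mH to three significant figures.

The outer solenoid produces a uniform field B₁ = μ₀n₁I₁ across the inner coil,
so the flux linkage is N₂Φ = N₂B₁A₂ = μ₀n₁N₂A₂·I₁, giving M = μ₀n₁N₂A₂.
A₂ = πr² = π(2.400×10^-2 m)² = 1.810×10^-3 m².
M = (4π×10⁻⁷)(2280)(555)(1.810×10^-3) = 2.877×10^-3 H.

M ≈ 2.88 mH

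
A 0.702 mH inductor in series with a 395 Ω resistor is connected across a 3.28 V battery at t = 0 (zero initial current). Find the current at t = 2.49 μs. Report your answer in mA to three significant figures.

τ = L/R = 7.020×10^-4/395 = 1.777×10^-6 s; final current I_∞ = ε/R = 3.28/395 = 8.304×10^-3 A.
I(t) = I_∞(1 − e^(−t/τ)) with t/τ = 1.401.
I = (8.304×10^-3)(1 − e^(−1.401)) = 6.258×10^-3 A.

I ≈ 6.26 mA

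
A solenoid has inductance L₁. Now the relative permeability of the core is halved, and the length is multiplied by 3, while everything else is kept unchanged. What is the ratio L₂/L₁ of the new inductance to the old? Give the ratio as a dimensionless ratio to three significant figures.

L₂/L₁ = 0.167

For a solenoid, L ∝ μᵣN²A/ℓ.
L₂/L₁ = (0.5) × (3)^-1 = 0.167.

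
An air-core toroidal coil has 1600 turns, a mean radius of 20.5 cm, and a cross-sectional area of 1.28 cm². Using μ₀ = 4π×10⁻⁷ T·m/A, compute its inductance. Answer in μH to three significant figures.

For a thin toroid, L = μ₀N²A/(2πR).
L = (4π×10⁻⁷)(1600)²(1.280×10^-4) / (2π×0.205 m) = 3.197×10^-4 H.

L ≈ 320 μH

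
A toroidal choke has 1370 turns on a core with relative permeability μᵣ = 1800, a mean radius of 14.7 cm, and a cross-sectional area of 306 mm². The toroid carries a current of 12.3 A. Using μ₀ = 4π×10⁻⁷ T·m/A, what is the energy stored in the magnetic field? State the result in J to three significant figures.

L = μ₀μᵣN²A/(2πR) = (4π×10⁻⁷)(1800)(1370)²(3.060×10^-4)/(2π×0.147) = 1.407 H.
U = ½LI² = ½(1.407)(12.3)² = 106.4 J.

U ≈ 106 J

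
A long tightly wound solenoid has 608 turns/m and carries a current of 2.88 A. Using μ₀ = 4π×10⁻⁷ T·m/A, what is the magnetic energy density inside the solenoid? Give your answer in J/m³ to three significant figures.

B = μ₀nI = (4π×10⁻⁷)(608)(2.88) = 2.200×10^-3 T.
u = B²/(2μ₀) = (2.200×10^-3)²/(2×4π×10⁻⁷) = 1.927 J/m³.

u ≈ 1.93 J/m³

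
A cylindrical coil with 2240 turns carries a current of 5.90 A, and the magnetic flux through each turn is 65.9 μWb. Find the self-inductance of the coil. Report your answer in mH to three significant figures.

Self-inductance is defined by L = NΦ_B/I (flux linkage over current).
L = (2240)(6.590×10^-5 Wb)/(5.90 A) = 2.502×10^-2 H.

L ≈ 25.0 mH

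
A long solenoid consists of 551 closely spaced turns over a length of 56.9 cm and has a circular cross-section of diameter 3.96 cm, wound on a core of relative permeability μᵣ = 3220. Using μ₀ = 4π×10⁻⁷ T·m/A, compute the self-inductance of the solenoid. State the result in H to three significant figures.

L ≈ 2.66 H

A = π(d/2)² = π(1.980×10^-2 m)² = 1.232×10^-3 m².
For a long solenoid, L = μ₀μᵣN²A/ℓ.
L = (4π×10⁻⁷)(3220)(551)²(1.232×10^-3)/(0.569 m) = 2.659 H.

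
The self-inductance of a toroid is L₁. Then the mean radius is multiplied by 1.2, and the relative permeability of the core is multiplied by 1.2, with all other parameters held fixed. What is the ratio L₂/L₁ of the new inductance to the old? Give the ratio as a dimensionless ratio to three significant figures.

L₂/L₁ = 1.00

For a toroid, L ∝ μᵣN²A/R.
L₂/L₁ = (1.2)^-1 × (1.2) = 1.00.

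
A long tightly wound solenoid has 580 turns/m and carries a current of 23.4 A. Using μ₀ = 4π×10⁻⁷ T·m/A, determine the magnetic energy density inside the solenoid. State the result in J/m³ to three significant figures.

u ≈ 116 J/m³

B = μ₀nI = (4π×10⁻⁷)(580)(23.4) = 1.706×10^-2 T.
u = B²/(2μ₀) = (1.706×10^-2)²/(2×4π×10⁻⁷) = 115.7 J/m³.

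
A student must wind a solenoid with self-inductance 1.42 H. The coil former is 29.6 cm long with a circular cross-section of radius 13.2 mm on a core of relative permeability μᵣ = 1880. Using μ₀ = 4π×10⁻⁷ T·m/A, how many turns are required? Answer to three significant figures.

A = πr² = π(1.320×10^-2 m)² = 5.474×10^-4 m².
From L = μ₀μᵣN²A/ℓ, N = √(Lℓ / (μ₀μᵣA)).
N = √[(1.42)(0.296) / ((4π×10⁻⁷)(1880)×5.474×10^-4)] = √(3.250×10^5) ≈ 570.1.

N ≈ 570 turns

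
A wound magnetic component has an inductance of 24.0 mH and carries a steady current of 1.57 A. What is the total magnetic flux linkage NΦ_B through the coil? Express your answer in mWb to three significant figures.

NΦ_B ≈ 37.7 mWb

From L = NΦ_B/I, the flux linkage is NΦ_B = LI.
NΦ_B = (2.400×10^-2 H)(1.57 A) = 3.768×10^-2 Wb.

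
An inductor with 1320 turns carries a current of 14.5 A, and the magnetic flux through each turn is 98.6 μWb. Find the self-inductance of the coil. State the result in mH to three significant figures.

Self-inductance is defined by L = NΦ_B/I (flux linkage over current).
L = (1320)(9.860×10^-5 Wb)/(14.5 A) = 8.976×10^-3 H.

L ≈ 8.98 mH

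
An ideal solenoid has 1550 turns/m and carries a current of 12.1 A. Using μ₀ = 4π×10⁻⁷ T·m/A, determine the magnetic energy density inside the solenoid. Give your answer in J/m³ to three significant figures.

u ≈ 221 J/m³

B = μ₀nI = (4π×10⁻⁷)(1.550×10^3)(12.1) = 2.357×10^-2 T.
u = B²/(2μ₀) = (2.357×10^-2)²/(2×4π×10⁻⁷) = 221 J/m³.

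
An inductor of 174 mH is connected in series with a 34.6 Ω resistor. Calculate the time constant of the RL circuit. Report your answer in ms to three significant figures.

τ = L/R = (0.174 H)/(34.6 Ω) = 5.029×10^-3 s.

τ ≈ 5.03 ms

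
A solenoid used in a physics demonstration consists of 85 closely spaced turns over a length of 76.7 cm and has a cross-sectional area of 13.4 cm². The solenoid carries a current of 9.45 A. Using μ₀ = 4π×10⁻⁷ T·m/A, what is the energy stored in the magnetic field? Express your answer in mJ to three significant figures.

U ≈ 0.708 mJ

A = 13.4 cm² = 1.340×10^-3 m².
L = μ₀N²A/ℓ = (4π×10⁻⁷)(85)²(1.340×10^-3)/(0.767) = 1.586×10^-5 H.
U = ½LI² = ½(1.586×10^-5)(9.45)² = 7.083×10^-4 J.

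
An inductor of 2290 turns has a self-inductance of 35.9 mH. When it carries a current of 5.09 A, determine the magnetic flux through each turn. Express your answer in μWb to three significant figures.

From L = NΦ_B/I, the flux per turn is Φ_B = LI/N.
Φ_B = (3.590×10^-2 H)(5.09 A)/2290 = 7.980×10^-5 Wb.

Φ_B ≈ 79.8 μWb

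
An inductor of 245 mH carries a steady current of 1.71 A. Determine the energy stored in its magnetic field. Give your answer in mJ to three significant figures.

Stored magnetic energy: U = ½LI².
U = ½(0.245 H)(1.71 A)² = 0.3582 J.

U ≈ 358 mJ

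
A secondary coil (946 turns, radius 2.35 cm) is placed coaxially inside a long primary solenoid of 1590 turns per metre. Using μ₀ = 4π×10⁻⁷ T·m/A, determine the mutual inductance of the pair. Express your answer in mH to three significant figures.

The outer solenoid produces a uniform field B₁ = μ₀n₁I₁ across the inner coil,
so the flux linkage is N₂Φ = N₂B₁A₂ = μ₀n₁N₂A₂·I₁, giving M = μ₀n₁N₂A₂.
A₂ = πr² = π(2.350×10^-2 m)² = 1.7349×10^-3 m².
M = (4π×10⁻⁷)(1590)(946)(1.7349×10^-3) = 3.279×10^-3 H.

M ≈ 3.28 mH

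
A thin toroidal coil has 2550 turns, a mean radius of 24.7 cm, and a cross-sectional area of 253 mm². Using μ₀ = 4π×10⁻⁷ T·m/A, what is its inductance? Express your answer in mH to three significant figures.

L ≈ 1.33 mH

For a thin toroid, L = μ₀N²A/(2πR).
L = (4π×10⁻⁷)(2550)²(2.530×10^-4) / (2π×0.247 m) = 1.332×10^-3 H.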